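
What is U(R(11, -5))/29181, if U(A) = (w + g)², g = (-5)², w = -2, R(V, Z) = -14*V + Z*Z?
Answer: 529/29181 ≈ 0.018128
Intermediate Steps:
R(V, Z) = Z² - 14*V (R(V, Z) = -14*V + Z² = Z² - 14*V)
g = 25
U(A) = 529 (U(A) = (-2 + 25)² = 23² = 529)
U(R(11, -5))/29181 = 529/29181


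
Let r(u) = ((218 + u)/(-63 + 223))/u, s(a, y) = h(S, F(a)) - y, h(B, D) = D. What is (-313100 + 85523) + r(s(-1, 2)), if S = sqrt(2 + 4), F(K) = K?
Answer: -21847435/96 ≈ -2.2758e+5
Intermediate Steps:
S = sqrt(6) ≈ 2.4495
s(a, y) = a - y
r(u) = (109/80 + u/160)/u (r(u) = ((218 + u)/160)/u = ((218 + u)*(1/160))/u = (109/80 + u/160)/u)
(-313100 + 85523) + r(s(-1, 2)) = (-313100 + 85523) + (218 + (-1 - 1*2))/(160*(-1 - 1*2)) = -227577 + (218 + (-1 - 2))/(160*(-1 - 2)) = -227577 + (1/160)*(218 - 3)/(-3) = -227577 + (1/160)*(-1/3)*215 = -227577 - 43/96 = -21847435/96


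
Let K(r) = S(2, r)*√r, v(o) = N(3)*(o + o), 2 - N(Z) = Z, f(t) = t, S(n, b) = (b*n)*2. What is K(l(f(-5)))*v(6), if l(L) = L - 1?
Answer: 288*I*√6 ≈ 705.45*I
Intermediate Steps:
S(n, b) = 2*b*n
N(Z) = 2 - Z
l(L) = -1 + L
v(o) = -2*o (v(o) = (2 - 1*3)*(o + o) = (2 - 3)*(2*o) = -2*o)
K(r) = 4*r^(3/2) (K(r) = (2*r*2)*√r = (4*r)*√r = 4*r^(3/2))
K(l(f(-5)))*v(6) = (4*(-1 - 5)^(3/2))*(-2*6) = (4*(-6)^(3/2))*(-12) = (4*(-6*I*√6))*(-12) = -24*I*√6*(-12) = 288*I*√6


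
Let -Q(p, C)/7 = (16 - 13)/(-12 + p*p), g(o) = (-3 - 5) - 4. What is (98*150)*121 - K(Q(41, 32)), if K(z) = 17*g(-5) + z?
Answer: 2968990797/1669 ≈ 1.7789e+6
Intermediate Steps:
g(o) = -12 (g(o) = -8 - 4 = -12)
Q(p, C) = -21/(-12 + p²) (Q(p, C) = -7*(16 - 13)/(-12 + p*p) = -21/(-12 + p²))
K(z) = -204 + z (K(z) = 17*(-12) + z = -204 + z)
(98*150)*121 - K(Q(41, 32)) = (98*150)*121 - (-204 - 21/(-12 + 41²)) = 14700*121 - (-204 - 21/(-12 + 1681)) = 1778700 - (-204 - 21/1669) = 1778700 - 1*(-340497/1669) = 1778700 + 340497/1669 = 2968990797/1669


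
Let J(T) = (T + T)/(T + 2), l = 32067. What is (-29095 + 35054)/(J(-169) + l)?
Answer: 995153/5355527 ≈ 0.18582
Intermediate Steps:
J(T) = 2*T/(2 + T) (J(T) = (2*T)/(2 + T) = 2*T/(2 + T))
(-29095 + 35054)/(J(-169) + l) = (-29095 + 35054)/(2*(-169)/(2 - 169) + 32067) = 5959/(2*(-169)/(-167) + 32067) = 5959/(2*(-169)*(-1/167) + 32067) = 5959/(338/167 + 32067) = 5959/(5355527/167) = 5959*(167/5355527) = 995153/5355527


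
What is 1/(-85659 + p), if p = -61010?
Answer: -1/146669 ≈ -6.8181e-6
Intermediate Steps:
1/(-85659 + p) = 1/(-85659 - 61010) = 1/(-146669) = -1/146669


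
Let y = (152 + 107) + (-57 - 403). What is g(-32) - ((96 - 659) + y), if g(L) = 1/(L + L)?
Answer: 48895/64 ≈ 763.98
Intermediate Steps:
y = -201 (y = 259 - 460 = -201)
g(L) = 1/(2*L)
g(-32) - ((96 - 659) + y) = (½)/(-32) - ((96 - 659) - 201) = (½)*(-1/32) - (-563 - 201) = -1/64 - 1*(-764) = -1/64 + 764 = 48895/64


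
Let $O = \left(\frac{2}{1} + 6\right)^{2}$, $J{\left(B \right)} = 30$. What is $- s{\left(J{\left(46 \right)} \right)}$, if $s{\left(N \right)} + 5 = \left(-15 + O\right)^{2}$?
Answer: $-2396$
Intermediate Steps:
$O = 64$ ($O = \left(2 \cdot 1 + 6\right)^{2} = \left(2 + 6\right)^{2} = 8^{2} = 64$)
$s{\left(N \right)} = 2396$ ($s{\left(N \right)} = -5 + \left(-15 + 64\right)^{2} = -5 + 49^{2} = -5 + 2401 = 2396$)
$- s{\left(J{\left(46 \right)} \right)} = \left(-1\right) 2396 = -2396$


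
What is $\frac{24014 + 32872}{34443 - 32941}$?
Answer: $\frac{28443}{751} \approx 37.873$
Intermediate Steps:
$\frac{24014 + 32872}{34443 - 32941} = \frac{56886}{1502} = 56886 \cdot \frac{1}{1502} = \frac{28443}{751}$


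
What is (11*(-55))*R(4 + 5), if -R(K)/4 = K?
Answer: 21780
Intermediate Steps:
R(K) = -4*K
(11*(-55))*R(4 + 5) = (11*(-55))*(-4*(4 + 5)) = -(-2420)*9 = -605*(-36) = 21780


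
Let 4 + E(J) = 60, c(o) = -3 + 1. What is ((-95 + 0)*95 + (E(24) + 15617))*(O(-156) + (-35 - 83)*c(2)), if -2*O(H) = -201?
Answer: 2237052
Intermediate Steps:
c(o) = -2
E(J) = 56 (E(J) = -4 + 60 = 56)
O(H) = 201/2 (O(H) = -½*(-201) = 201/2)
((-95 + 0)*95 + (E(24) + 15617))*(O(-156) + (-35 - 83)*c(2)) = ((-95 + 0)*95 + (56 + 15617))*(201/2 + (-35 - 83)*(-2)) = (-95*95 + 15673)*(201/2 - 118*(-2)) = (-9025 + 15673)*(201/2 + 236) = 6648*(673/2) = 2237052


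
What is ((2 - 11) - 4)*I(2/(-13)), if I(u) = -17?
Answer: 221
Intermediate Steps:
((2 - 11) - 4)*I(2/(-13)) = ((2 - 11) - 4)*(-17) = (-9 - 4)*(-17) = -13*(-17) = 221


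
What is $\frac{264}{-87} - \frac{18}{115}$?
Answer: $- \frac{10642}{3335} \approx -3.191$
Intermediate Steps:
$\frac{264}{-87} - \frac{18}{115} = 264 \left(- \frac{1}{87}\right) - \frac{18}{115} = - \frac{88}{29} - \frac{18}{115} = - \frac{10642}{3335}$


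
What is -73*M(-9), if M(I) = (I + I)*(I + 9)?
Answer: 0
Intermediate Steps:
M(I) = 2*I*(9 + I) (M(I) = (2*I)*(9 + I) = 2*I*(9 + I))
-73*M(-9) = -146*(-9)*(9 - 9) = -146*(-9)*0 = -73*0 = 0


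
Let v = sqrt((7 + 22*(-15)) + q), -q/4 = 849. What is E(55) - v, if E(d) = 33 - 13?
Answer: 20 - I*sqrt(3719) ≈ 20.0 - 60.984*I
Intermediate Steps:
q = -3396 (q = -4*849 = -3396)
E(d) = 20
v = I*sqrt(3719) (v = sqrt((7 + 22*(-15)) - 3396) = sqrt((7 - 330) - 3396) = sqrt(-323 - 3396) = sqrt(-3719) = I*sqrt(3719) ≈ 60.984*I)
E(55) - v = 20 - I*sqrt(3719)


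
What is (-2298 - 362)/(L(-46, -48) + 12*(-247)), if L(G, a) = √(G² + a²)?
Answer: 151620/168863 + 1330*√1105/2195219 ≈ 0.91803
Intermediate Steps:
(-2298 - 362)/(L(-46, -48) + 12*(-247)) = (-2298 - 362)/(√((-46)² + (-48)²) + 12*(-247)) = -2660/(√(2116 + 2304) - 2964) = -2660/(√4420 - 2964) = -2660/(2*√1105 - 2964) = -2660/(-2964 + 2*√1105)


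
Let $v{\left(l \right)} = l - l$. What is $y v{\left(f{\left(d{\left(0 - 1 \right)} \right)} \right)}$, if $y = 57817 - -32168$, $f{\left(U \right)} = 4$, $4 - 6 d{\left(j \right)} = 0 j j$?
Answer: $0$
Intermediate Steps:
$d{\left(j \right)} = \frac{2}{3}$ ($d{\left(j \right)} = \frac{2}{3} - \frac{0 j j}{6} = \frac{2}{3} - \frac{0 j}{6} = \frac{2}{3} - 0 = \frac{2}{3} + 0 = \frac{2}{3}$)
$y = 89985$ ($y = 57817 + 32168 = 89985$)
$v{\left(l \right)} = 0$
$y v{\left(f{\left(d{\left(0 - 1 \right)} \right)} \right)} = 89985 \cdot 0 = 0$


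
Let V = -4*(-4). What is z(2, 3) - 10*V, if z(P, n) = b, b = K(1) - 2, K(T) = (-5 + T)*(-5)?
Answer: -142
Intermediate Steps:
K(T) = 25 - 5*T
b = 18 (b = (25 - 5*1) - 2 = (25 - 5) - 2 = 20 - 2 = 18)
z(P, n) = 18
V = 16
z(2, 3) - 10*V = 18 - 10*16 = 18 - 160 = -142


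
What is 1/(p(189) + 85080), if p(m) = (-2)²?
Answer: 1/85084 ≈ 1.1753e-5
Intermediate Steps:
p(m) = 4
1/(p(189) + 85080) = 1/(4 + 85080) = 1/85084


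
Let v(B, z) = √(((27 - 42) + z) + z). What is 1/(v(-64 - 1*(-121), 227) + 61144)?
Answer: 61144/3738588297 - √439/3738588297 ≈ 1.6349e-5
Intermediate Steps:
v(B, z) = √(-15 + 2*z) (v(B, z) = √((-15 + z) + z) = √(-15 + 2*z))
1/(v(-64 - 1*(-121), 227) + 61144) = 1/(√(-15 + 2*227) + 61144) = 1/(√(-15 + 454) + 61144) = 1/(√439 + 61144) = 1/(61144 + √439)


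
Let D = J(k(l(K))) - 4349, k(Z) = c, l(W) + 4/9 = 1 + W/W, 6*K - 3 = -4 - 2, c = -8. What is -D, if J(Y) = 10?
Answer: 4339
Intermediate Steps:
K = -1/2 (K = 1/2 + (-4 - 2)/6 = 1/2 + (1/6)*(-6) = 1/2 - 1 = -1/2 ≈ -0.50000)
l(W) = 14/9 (l(W) = -4/9 + (1 + W/W) = -4/9 + (1 + 1) = -4/9 + 2 = 14/9)
k(Z) = -8
D = -4339 (D = 10 - 4349 = -4339)
-D = -1*(-4339) = 4339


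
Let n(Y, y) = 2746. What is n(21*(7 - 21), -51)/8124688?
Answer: 1373/4062344 ≈ 0.00033798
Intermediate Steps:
n(21*(7 - 21), -51)/8124688 = 2746/8124688 = 2746*(1/8124688) = 1373/4062344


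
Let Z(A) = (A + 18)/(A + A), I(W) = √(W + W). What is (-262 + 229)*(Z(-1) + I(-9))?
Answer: 561/2 - 99*I*√2 ≈ 280.5 - 140.01*I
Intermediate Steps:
I(W) = √2*√W (I(W) = √(2*W) = √2*√W)
Z(A) = (18 + A)/(2*A) (Z(A) = (18 + A)/((2*A)) = (18 + A)*(1/(2*A)) = (18 + A)/(2*A))
(-262 + 229)*(Z(-1) + I(-9)) = (-262 + 229)*((½)*(18 - 1)/(-1) + √2*√(-9)) = -33*((½)*(-1)*17 + √2*(3*I)) = -33*(-17/2 + 3*I*√2) = 561/2 - 99*I*√2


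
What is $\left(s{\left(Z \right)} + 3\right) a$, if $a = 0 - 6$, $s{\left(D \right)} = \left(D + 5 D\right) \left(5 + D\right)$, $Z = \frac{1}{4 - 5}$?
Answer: $126$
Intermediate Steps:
$Z = -1$ ($Z = \frac{1}{-1} = -1$)
$s{\left(D \right)} = 6 D \left(5 + D\right)$
$a = -6$ ($a = 0 - 6 = -6$)
$\left(s{\left(Z \right)} + 3\right) a = \left(6 \left(-1\right) \left(5 - 1\right) + 3\right) \left(-6\right) = \left(6 \left(-1\right) 4 + 3\right) \left(-6\right) = \left(-24 + 3\right) \left(-6\right) = \left(-21\right) \left(-6\right) = 126$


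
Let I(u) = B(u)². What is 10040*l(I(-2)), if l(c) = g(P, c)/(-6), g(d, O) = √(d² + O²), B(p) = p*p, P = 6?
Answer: -10040*√73/3 ≈ -28594.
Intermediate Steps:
B(p) = p²
I(u) = u⁴ (I(u) = (u²)² = u⁴)
g(d, O) = √(O² + d²)
l(c) = -√(36 + c²)/6 (l(c) = √(c² + 6²)/(-6) = √(c² + 36)*(-⅙) = √(36 + c²)*(-⅙) = -√(36 + c²)/6)
10040*l(I(-2)) = 10040*(-√(36 + ((-2)⁴)²)/6) = 10040*(-√(36 + 16²)/6) = 10040*(-√(36 + 256)/6) = 10040*(-√73/3) = -10040*√73/3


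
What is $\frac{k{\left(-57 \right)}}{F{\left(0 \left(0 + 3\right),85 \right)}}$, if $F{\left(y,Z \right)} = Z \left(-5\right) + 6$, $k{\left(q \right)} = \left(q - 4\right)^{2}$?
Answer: $- \frac{3721}{419} \approx -8.8807$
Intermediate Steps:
$k{\left(q \right)} = \left(-4 + q\right)^{2}$
$F{\left(y,Z \right)} = 6 - 5 Z$ ($F{\left(y,Z \right)} = - 5 Z + 6 = 6 - 5 Z$)
$\frac{k{\left(-57 \right)}}{F{\left(0 \left(0 + 3\right),85 \right)}} = \frac{\left(-4 - 57\right)^{2}}{6 - 425} = \frac{\left(-61\right)^{2}}{6 - 425} = \frac{3721}{-419} = 3721 \left(- \frac{1}{419}\right) = - \frac{3721}{419}$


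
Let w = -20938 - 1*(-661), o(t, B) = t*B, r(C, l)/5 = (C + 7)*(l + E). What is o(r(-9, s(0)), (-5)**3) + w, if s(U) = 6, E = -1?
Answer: -14027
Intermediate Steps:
r(C, l) = 5*(-1 + l)*(7 + C) (r(C, l) = 5*((C + 7)*(l - 1)) = 5*((7 + C)*(-1 + l)) = 5*((-1 + l)*(7 + C)) = 5*(-1 + l)*(7 + C))
o(t, B) = B*t
w = -20277 (w = -20938 + 661 = -20277)
o(r(-9, s(0)), (-5)**3) + w = (-5)**3*(-35 - 5*(-9) + 35*6 + 5*(-9)*6) - 20277 = -125*(-35 + 45 + 210 - 270) - 20277 = -125*(-50) - 20277 = 6250 - 20277 = -14027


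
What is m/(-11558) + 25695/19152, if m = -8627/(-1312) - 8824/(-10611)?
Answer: 28697989386575/21400527613248 ≈ 1.3410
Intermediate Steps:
m = 103118185/13921632 (m = -8627*(-1/1312) - 8824*(-1/10611) = 8627/1312 + 8824/10611 = 103118185/13921632 ≈ 7.4070)
m/(-11558) + 25695/19152 = (103118185/13921632)/(-11558) + 25695/19152 = (103118185/13921632)*(-1/11558) + 25695*(1/19152) = -103118185/160906222656 + 2855/2128 = 28697989386575/21400527613248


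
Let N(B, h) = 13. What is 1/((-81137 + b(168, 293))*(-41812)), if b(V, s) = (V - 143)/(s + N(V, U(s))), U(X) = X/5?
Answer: 153/519052014682 ≈ 2.9477e-10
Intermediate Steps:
U(X) = X/5 (U(X) = X*(⅕) = X/5)
b(V, s) = (-143 + V)/(13 + s) (b(V, s) = (V - 143)/(s + 13) = (-143 + V)/(13 + s))
1/((-81137 + b(168, 293))*(-41812)) = 1/(-81137 + (-143 + 168)/(13 + 293)*(-41812)) = -1/41812/(-81137 + 25/306) = -1/41812/(-24827897/306) = -306/24827897*(-1/41812) = 153/519052014682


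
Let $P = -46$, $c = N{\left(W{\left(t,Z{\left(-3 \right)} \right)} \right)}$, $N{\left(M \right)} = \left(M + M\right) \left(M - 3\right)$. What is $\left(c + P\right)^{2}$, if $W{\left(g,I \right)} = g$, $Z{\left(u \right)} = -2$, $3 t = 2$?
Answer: $\frac{195364}{81} \approx 2411.9$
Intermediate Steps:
$t = \frac{2}{3}$ ($t = \frac{1}{3} \cdot 2 = \frac{2}{3} \approx 0.66667$)
$N{\left(M \right)} = 2 M \left(-3 + M\right)$
$c = - \frac{28}{9}$ ($c = 2 \cdot \frac{2}{3} \left(-3 + \frac{2}{3}\right) = 2 \cdot \frac{2}{3} \left(- \frac{7}{3}\right) = - \frac{28}{9} \approx -3.1111$)
$\left(c + P\right)^{2} = \left(- \frac{28}{9} - 46\right)^{2} = \left(- \frac{442}{9}\right)^{2} = \frac{195364}{81}$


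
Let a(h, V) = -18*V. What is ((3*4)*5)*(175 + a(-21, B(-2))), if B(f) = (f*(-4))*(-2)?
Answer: 27780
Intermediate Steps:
B(f) = 8*f (B(f) = -4*f*(-2) = 8*f)
((3*4)*5)*(175 + a(-21, B(-2))) = ((3*4)*5)*(175 - 144*(-2)) = (12*5)*(175 - 18*(-16)) = 60*(175 + 288) = 60*463 = 27780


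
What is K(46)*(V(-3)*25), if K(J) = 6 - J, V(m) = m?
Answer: 3000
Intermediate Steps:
K(46)*(V(-3)*25) = (6 - 1*46)*(-3*25) = (6 - 46)*(-75) = -40*(-75) = 3000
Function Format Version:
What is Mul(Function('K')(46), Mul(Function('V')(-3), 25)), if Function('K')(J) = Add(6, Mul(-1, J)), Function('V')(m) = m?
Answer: 3000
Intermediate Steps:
Mul(Function('K')(46), Mul(Function('V')(-3), 25)) = Mul(Add(6, Mul(-1, 46)), Mul(-3, 25)) = Mul(Add(6, -46), -75) = Mul(-40, -75) = 3000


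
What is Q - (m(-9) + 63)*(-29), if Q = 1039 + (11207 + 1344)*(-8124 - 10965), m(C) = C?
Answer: -239583434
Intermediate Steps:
Q = -239585000 (Q = 1039 + 12551*(-19089) = 1039 - 239586039 = -239585000)
Q - (m(-9) + 63)*(-29) = -239585000 - (-9 + 63)*(-29) = -239585000 - 54*(-29) = -239585000 - 1*(-1566) = -239585000 + 1566 = -239583434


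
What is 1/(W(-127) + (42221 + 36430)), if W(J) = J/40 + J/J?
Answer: 40/3145953 ≈ 1.2715e-5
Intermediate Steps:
W(J) = 1 + J/40 (W(J) = J*(1/40) + 1 = J/40 + 1 = 1 + J/40)
1/(W(-127) + (42221 + 36430)) = 1/((1 + (1/40)*(-127)) + (42221 + 36430)) = 1/((1 - 127/40) + 78651) = 1/(-87/40 + 78651) = 1/(3145953/40) = 40/3145953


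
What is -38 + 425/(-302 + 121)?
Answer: -7303/181 ≈ -40.348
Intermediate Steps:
-38 + 425/(-302 + 121) = -38 + 425/(-181) = -38 - 1/181*425 = -38 - 425/181 = -7303/181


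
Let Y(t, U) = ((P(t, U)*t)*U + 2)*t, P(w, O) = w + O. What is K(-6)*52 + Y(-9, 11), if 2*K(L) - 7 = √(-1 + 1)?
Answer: 1946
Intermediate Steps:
P(w, O) = O + w
K(L) = 7/2 (K(L) = 7/2 + √(-1 + 1)/2 = 7/2 + √0/2 = 7/2 + (½)*0 = 7/2 + 0 = 7/2)
Y(t, U) = t*(2 + U*t*(U + t)) (Y(t, U) = (((U + t)*t)*U + 2)*t = ((t*(U + t))*U + 2)*t = (U*t*(U + t) + 2)*t = (2 + U*t*(U + t))*t = t*(2 + U*t*(U + t)))
K(-6)*52 + Y(-9, 11) = (7/2)*52 - 9*(2 + 11*(-9)*(11 - 9)) = 182 - 9*(2 + 11*(-9)*2) = 182 - 9*(2 - 198) = 182 - 9*(-196) = 182 + 1764 = 1946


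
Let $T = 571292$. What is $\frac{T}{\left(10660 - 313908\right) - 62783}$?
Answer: $- \frac{571292}{366031} \approx -1.5608$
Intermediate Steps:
$\frac{T}{\left(10660 - 313908\right) - 62783} = \frac{571292}{\left(10660 - 313908\right) - 62783} = \frac{571292}{-303248 - 62783} = \frac{571292}{-366031} = 571292 \left(- \frac{1}{366031}\right) = - \frac{571292}{366031}$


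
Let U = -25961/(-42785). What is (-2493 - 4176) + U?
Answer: -285307204/42785 ≈ -6668.4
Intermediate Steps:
U = 25961/42785 (U = -25961*(-1/42785) = 25961/42785 ≈ 0.60678)
(-2493 - 4176) + U = (-2493 - 4176) + 25961/42785 = -6669 + 25961/42785 = -285307204/42785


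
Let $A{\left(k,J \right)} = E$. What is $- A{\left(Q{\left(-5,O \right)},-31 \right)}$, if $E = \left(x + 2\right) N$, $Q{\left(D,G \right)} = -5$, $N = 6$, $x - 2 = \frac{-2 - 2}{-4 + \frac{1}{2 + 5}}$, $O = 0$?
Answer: $- \frac{272}{9} \approx -30.222$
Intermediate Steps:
$x = \frac{82}{27}$ ($x = 2 + \frac{-2 - 2}{-4 + \frac{1}{2 + 5}} = 2 - \frac{4}{-4 + \frac{1}{7}} = 2 - \frac{4}{- \frac{27}{7}} = 2 - - \frac{28}{27} = 2 + \frac{28}{27} = \frac{82}{27} \approx 3.037$)
$E = \frac{272}{9}$ ($E = \left(\frac{82}{27} + 2\right) 6 = \frac{136}{27} \cdot 6 = \frac{272}{9} \approx 30.222$)
$A{\left(k,J \right)} = \frac{272}{9}$
$- A{\left(Q{\left(-5,O \right)},-31 \right)} = \left(-1\right) \frac{272}{9} = - \frac{272}{9}$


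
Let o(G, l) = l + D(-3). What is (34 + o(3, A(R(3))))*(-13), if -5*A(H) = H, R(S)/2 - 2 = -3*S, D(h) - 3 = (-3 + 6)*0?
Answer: -2587/5 ≈ -517.40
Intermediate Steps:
D(h) = 3 (D(h) = 3 + (-3 + 6)*0 = 3 + 3*0 = 3 + 0 = 3)
R(S) = 4 - 6*S (R(S) = 4 + 2*(-3*S) = 4 - 6*S)
A(H) = -H/5
o(G, l) = 3 + l (o(G, l) = l + 3 = 3 + l)
(34 + o(3, A(R(3))))*(-13) = (34 + (3 - (4 - 6*3)/5))*(-13) = (34 + (3 - (4 - 18)/5))*(-13) = (34 + (3 - 1/5*(-14)))*(-13) = (34 + (3 + 14/5))*(-13) = (34 + 29/5)*(-13) = (199/5)*(-13) = -2587/5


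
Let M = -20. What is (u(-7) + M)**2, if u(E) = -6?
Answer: 676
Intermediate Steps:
(u(-7) + M)**2 = (-6 - 20)**2 = (-26)**2 = 676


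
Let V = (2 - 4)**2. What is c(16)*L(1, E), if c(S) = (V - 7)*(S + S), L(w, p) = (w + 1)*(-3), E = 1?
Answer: 576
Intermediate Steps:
L(w, p) = -3 - 3*w (L(w, p) = (1 + w)*(-3) = -3 - 3*w)
V = 4 (V = (-2)**2 = 4)
c(S) = -6*S (c(S) = (4 - 7)*(S + S) = -6*S)
c(16)*L(1, E) = (-6*16)*(-3 - 3*1) = -96*(-3 - 3) = -96*(-6) = 576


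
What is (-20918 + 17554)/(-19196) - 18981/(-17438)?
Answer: 105755177/83684962 ≈ 1.2637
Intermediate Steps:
(-20918 + 17554)/(-19196) - 18981/(-17438) = -3364*(-1/19196) - 18981*(-1/17438) = 841/4799 + 18981/17438 = 105755177/83684962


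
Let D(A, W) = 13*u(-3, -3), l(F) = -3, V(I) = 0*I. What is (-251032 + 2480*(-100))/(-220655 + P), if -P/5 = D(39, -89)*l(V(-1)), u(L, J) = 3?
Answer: 249516/110035 ≈ 2.2676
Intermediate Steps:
V(I) = 0
D(A, W) = 39 (D(A, W) = 13*3 = 39)
P = 585 (P = -195*(-3) = -5*(-117) = 585)
(-251032 + 2480*(-100))/(-220655 + P) = (-251032 + 2480*(-100))/(-220655 + 585) = (-251032 - 248000)/(-220070) = -499032*(-1/220070) = 249516/110035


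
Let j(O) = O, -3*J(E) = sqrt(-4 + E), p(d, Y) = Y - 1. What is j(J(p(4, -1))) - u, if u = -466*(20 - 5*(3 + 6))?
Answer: -11650 - I*sqrt(6)/3 ≈ -11650.0 - 0.8165*I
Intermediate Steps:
p(d, Y) = -1 + Y
J(E) = -sqrt(-4 + E)/3
u = 11650 (u = -466*(20 - 5*9) = -466*(20 - 1*45) = -466*(20 - 45) = -466*(-25) = 11650)
j(J(p(4, -1))) - u = -sqrt(-4 + (-1 - 1))/3 - 1*11650 = -sqrt(-4 - 2)/3 - 11650 = -I*sqrt(6)/3 - 11650 = -11650 - I*sqrt(6)/3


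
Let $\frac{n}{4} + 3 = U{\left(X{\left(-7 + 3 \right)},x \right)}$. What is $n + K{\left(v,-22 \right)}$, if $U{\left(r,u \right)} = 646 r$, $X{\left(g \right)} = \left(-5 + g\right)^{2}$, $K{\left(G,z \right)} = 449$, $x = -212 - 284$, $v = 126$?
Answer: $209741$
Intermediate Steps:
$x = -496$ ($x = -212 - 284 = -496$)
$n = 209292$ ($n = -12 + 4 \cdot 646 \left(-5 + \left(-7 + 3\right)\right)^{2} = -12 + 4 \cdot 646 \left(-5 - 4\right)^{2} = -12 + 4 \cdot 646 \left(-9\right)^{2} = -12 + 4 \cdot 646 \cdot 81 = -12 + 4 \cdot 52326 = -12 + 209304 = 209292$)
$n + K{\left(v,-22 \right)} = 209292 + 449 = 209741$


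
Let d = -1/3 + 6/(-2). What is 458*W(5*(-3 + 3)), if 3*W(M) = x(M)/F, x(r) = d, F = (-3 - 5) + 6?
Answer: 2290/9 ≈ 254.44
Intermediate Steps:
d = -10/3 (d = -1*⅓ + 6*(-½) = -⅓ - 3 = -10/3 ≈ -3.3333)
F = -2 (F = -8 + 6 = -2)
x(r) = -10/3
W(M) = 5/9 (W(M) = (-10/3/(-2))/3 = (-10/3*(-½))/3 = (⅓)*(5/3) = 5/9)
458*W(5*(-3 + 3)) = 458*(5/9) = 2290/9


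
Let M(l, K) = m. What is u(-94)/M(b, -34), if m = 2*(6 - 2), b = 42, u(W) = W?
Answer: -47/4 ≈ -11.750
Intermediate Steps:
m = 8 (m = 2*4 = 8)
M(l, K) = 8
u(-94)/M(b, -34) = -94/8 = -94*1/8 = -47/4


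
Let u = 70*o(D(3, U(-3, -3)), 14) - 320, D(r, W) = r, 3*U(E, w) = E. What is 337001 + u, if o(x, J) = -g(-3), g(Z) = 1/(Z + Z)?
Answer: 1010078/3 ≈ 3.3669e+5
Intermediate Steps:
g(Z) = 1/(2*Z)
U(E, w) = E/3
o(x, J) = 1/6 (o(x, J) = -1/(2*(-3)) = -(-1)/(2*3) = -1*(-1/6) = 1/6)
u = -925/3 (u = 70*(1/6) - 320 = 35/3 - 320 = -925/3 ≈ -308.33)
337001 + u = 337001 - 925/3 = 1010078/3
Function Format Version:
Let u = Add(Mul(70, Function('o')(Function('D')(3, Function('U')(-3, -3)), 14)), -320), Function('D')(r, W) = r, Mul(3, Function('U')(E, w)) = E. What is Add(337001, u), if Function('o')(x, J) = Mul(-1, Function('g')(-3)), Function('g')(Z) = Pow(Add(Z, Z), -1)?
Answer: Rational(1010078, 3) ≈ 3.3669e+5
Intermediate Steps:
Function('g')(Z) = Mul(Rational(1, 2), Pow(Z, -1)) (Function('g')(Z) = Pow(Mul(2, Z), -1) = Mul(Rational(1, 2), Pow(Z, -1)))
Function('U')(E, w) = Mul(Rational(1, 3), E)
Function('o')(x, J) = Rational(1, 6) (Function('o')(x, J) = Mul(-1, Mul(Rational(1, 2), Pow(-3, -1))) = Mul(-1, Mul(Rational(1, 2), Rational(-1, 3))) = Mul(-1, Rational(-1, 6)) = Rational(1, 6))
u = Rational(-925, 3) (u = Add(Mul(70, Rational(1, 6)), -320) = Add(Rational(35, 3), -320) = Rational(-925, 3) ≈ -308.33)
Add(337001, u) = Add(337001, Rational(-925, 3)) = Rational(1010078, 3)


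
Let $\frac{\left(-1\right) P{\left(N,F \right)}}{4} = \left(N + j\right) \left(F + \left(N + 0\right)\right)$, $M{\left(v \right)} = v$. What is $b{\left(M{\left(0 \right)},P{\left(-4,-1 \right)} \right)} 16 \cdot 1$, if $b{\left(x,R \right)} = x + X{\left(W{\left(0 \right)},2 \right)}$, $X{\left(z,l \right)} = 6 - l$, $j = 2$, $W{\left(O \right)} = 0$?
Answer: $64$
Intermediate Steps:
$P{\left(N,F \right)} = - 4 \left(2 + N\right) \left(F + N\right)$ ($P{\left(N,F \right)} = - 4 \left(N + 2\right) \left(F + \left(N + 0\right)\right) = - 4 \left(2 + N\right) \left(F + N\right)$)
$b{\left(x,R \right)} = 4 + x$ ($b{\left(x,R \right)} = x + \left(6 - 2\right) = x + 4 = 4 + x$)
$b{\left(M{\left(0 \right)},P{\left(-4,-1 \right)} \right)} 16 \cdot 1 = \left(4 + 0\right) 16 \cdot 1 = 4 \cdot 16 \cdot 1 = 64 \cdot 1 = 64$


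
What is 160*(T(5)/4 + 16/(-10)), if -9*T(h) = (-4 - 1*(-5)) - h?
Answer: -2144/9 ≈ -238.22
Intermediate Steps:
T(h) = -1/9 + h/9 (T(h) = -((-4 - 1*(-5)) - h)/9 = -((-4 + 5) - h)/9 = -(1 - h)/9 = -1/9 + h/9)
160*(T(5)/4 + 16/(-10)) = 160*((-1/9 + (1/9)*5)/4 + 16/(-10)) = 160*((-1/9 + 5/9)*(1/4) + 16*(-1/10)) = 160*((4/9)*(1/4) - 8/5) = 160*(1/9 - 8/5) = 160*(-67/45) = -2144/9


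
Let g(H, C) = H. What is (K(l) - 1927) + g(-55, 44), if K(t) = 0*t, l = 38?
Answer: -1982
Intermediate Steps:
K(t) = 0
(K(l) - 1927) + g(-55, 44) = (0 - 1927) - 55 = -1927 - 55 = -1982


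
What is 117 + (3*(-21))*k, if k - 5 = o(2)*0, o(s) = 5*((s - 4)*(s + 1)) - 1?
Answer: -198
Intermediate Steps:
o(s) = -1 + 5*(1 + s)*(-4 + s) (o(s) = 5*((-4 + s)*(1 + s)) - 1 = 5*((1 + s)*(-4 + s)) - 1 = 5*(1 + s)*(-4 + s) - 1 = -1 + 5*(1 + s)*(-4 + s))
k = 5 (k = 5 + (-21 - 15*2 + 5*2**2)*0 = 5 + (-21 - 30 + 5*4)*0 = 5 + (-21 - 30 + 20)*0 = 5 - 31*0 = 5 + 0 = 5)
117 + (3*(-21))*k = 117 + (3*(-21))*5 = 117 - 63*5 = 117 - 315 = -198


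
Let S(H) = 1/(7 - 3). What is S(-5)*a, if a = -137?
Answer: -137/4 ≈ -34.250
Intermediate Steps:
S(H) = ¼ (S(H) = 1/4 = ¼)
S(-5)*a = (¼)*(-137) = -137/4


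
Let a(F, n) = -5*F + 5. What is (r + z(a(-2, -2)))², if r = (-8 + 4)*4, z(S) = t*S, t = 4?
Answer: 1936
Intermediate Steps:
a(F, n) = 5 - 5*F
z(S) = 4*S
r = -16 (r = -4*4 = -16)
(r + z(a(-2, -2)))² = (-16 + 4*(5 - 5*(-2)))² = (-16 + 4*(5 + 10))² = (-16 + 4*15)² = (-16 + 60)² = 44² = 1936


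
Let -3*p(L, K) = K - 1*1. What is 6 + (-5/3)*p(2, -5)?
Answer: 8/3 ≈ 2.6667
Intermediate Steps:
p(L, K) = ⅓ - K/3 (p(L, K) = -(K - 1*1)/3 = -(K - 1)/3 = -(-1 + K)/3 = ⅓ - K/3)
6 + (-5/3)*p(2, -5) = 6 + (-5/3)*(⅓ - ⅓*(-5)) = 6 + (-5*⅓)*(⅓ + 5/3) = 6 - 5/3*2 = 6 - 10/3 = 8/3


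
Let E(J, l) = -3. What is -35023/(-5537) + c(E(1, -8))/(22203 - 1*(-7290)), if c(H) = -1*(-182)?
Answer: 9149921/1445157 ≈ 6.3314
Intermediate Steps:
c(H) = 182
-35023/(-5537) + c(E(1, -8))/(22203 - 1*(-7290)) = -35023/(-5537) + 182/(22203 - 1*(-7290)) = -35023*(-1/5537) + 182/(22203 + 7290) = 35023/5537 + 182/29493 = 9149921/1445157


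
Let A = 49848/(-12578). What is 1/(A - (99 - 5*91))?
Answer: 6289/2213960 ≈ 0.0028406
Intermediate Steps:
A = -24924/6289 (A = 49848*(-1/12578) = -24924/6289 ≈ -3.9631)
1/(A - (99 - 5*91)) = 1/(-24924/6289 - (99 - 5*91)) = 1/(-24924/6289 - (99 - 455)) = 1/(-24924/6289 - 1*(-356)) = 1/(-24924/6289 + 356) = 1/(2213960/6289) = 6289/2213960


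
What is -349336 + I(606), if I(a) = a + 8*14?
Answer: -348618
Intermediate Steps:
I(a) = 112 + a (I(a) = a + 112 = 112 + a)
-349336 + I(606) = -349336 + (112 + 606) = -349336 + 718 = -348618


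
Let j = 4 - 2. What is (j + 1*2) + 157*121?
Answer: 19001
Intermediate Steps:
j = 2
(j + 1*2) + 157*121 = (2 + 1*2) + 157*121 = (2 + 2) + 18997 = 4 + 18997 = 19001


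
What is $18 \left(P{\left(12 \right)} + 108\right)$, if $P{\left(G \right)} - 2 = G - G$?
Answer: $1980$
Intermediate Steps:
$P{\left(G \right)} = 2$ ($P{\left(G \right)} = 2 + \left(G - G\right) = 2 + 0 = 2$)
$18 \left(P{\left(12 \right)} + 108\right) = 18 \left(2 + 108\right) = 18 \cdot 110 = 1980$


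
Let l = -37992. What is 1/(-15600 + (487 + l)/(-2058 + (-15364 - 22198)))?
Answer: -7924/123606899 ≈ -6.4106e-5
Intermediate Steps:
1/(-15600 + (487 + l)/(-2058 + (-15364 - 22198))) = 1/(-15600 + (487 - 37992)/(-2058 + (-15364 - 22198))) = 1/(-15600 - 37505/(-2058 - 37562)) = 1/(-15600 - 37505/(-39620)) = 1/(-15600 - 37505*(-1/39620)) = 1/(-15600 + 7501/7924) = 1/(-123606899/7924) = -7924/123606899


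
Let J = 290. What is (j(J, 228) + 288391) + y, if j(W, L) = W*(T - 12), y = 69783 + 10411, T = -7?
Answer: 363075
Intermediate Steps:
y = 80194
j(W, L) = -19*W (j(W, L) = W*(-7 - 12) = W*(-19) = -19*W)
(j(J, 228) + 288391) + y = (-19*290 + 288391) + 80194 = (-5510 + 288391) + 80194 = 282881 + 80194 = 363075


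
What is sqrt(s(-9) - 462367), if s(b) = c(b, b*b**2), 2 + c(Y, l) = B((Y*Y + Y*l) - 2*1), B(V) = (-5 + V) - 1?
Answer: I*sqrt(455735) ≈ 675.08*I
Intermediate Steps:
B(V) = -6 + V
c(Y, l) = -10 + Y**2 + Y*l (c(Y, l) = -2 + (-6 + ((Y*Y + Y*l) - 2*1)) = -2 + (-6 + ((Y**2 + Y*l) - 2)) = -2 + (-6 + (-2 + Y**2 + Y*l)) = -2 + (-8 + Y**2 + Y*l) = -10 + Y**2 + Y*l)
s(b) = -10 + b**2 + b**4 (s(b) = -10 + b**2 + b*(b*b**2) = -10 + b**2 + b*b**3 = -10 + b**2 + b**4)
sqrt(s(-9) - 462367) = sqrt((-10 + (-9)**2 + (-9)**4) - 462367) = sqrt((-10 + 81 + 6561) - 462367) = sqrt(6632 - 462367) = sqrt(-455735) = I*sqrt(455735)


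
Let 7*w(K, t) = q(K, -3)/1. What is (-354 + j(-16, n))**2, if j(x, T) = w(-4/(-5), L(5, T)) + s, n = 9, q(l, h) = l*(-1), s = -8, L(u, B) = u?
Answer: 160630276/1225 ≈ 1.3113e+5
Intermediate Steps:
q(l, h) = -l
w(K, t) = -K/7 (w(K, t) = (-K/1)/7 = (-K*1)/7 = (-K)/7 = -K/7)
j(x, T) = -284/35 (j(x, T) = -(-4)/(7*(-5)) - 8 = -(-4)*(-1)/(7*5) - 8 = -1/7*4/5 - 8 = -4/35 - 8 = -284/35)
(-354 + j(-16, n))**2 = (-354 - 284/35)**2 = (-12674/35)**2 = 160630276/1225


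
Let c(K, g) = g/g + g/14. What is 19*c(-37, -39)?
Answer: -475/14 ≈ -33.929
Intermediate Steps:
c(K, g) = 1 + g/14 (c(K, g) = 1 + g*(1/14) = 1 + g/14)
19*c(-37, -39) = 19*(1 + (1/14)*(-39)) = 19*(1 - 39/14) = 19*(-25/14) = -475/14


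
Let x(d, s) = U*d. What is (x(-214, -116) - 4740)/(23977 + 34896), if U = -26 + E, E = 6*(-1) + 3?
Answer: 1466/58873 ≈ 0.024901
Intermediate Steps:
E = -3 (E = -6 + 3 = -3)
U = -29 (U = -26 - 3 = -29)
x(d, s) = -29*d
(x(-214, -116) - 4740)/(23977 + 34896) = (-29*(-214) - 4740)/(23977 + 34896) = (6206 - 4740)/58873 = 1466*(1/58873) = 1466/58873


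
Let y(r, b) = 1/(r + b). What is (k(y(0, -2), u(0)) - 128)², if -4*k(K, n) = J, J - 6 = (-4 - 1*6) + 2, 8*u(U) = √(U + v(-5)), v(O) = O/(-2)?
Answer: 65025/4 ≈ 16256.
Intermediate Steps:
v(O) = -O/2 (v(O) = O*(-½) = -O/2)
y(r, b) = 1/(b + r)
u(U) = √(5/2 + U)/8 (u(U) = √(U - ½*(-5))/8 = √(U + 5/2)/8 = √(5/2 + U)/8)
J = -2 (J = 6 + ((-4 - 1*6) + 2) = 6 + ((-4 - 6) + 2) = 6 + (-10 + 2) = 6 - 8 = -2)
k(K, n) = ½ (k(K, n) = -¼*(-2) = ½)
(k(y(0, -2), u(0)) - 128)² = (½ - 128)² = (-255/2)² = 65025/4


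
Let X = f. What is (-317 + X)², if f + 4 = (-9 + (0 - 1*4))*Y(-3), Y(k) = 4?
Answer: 139129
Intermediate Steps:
f = -56 (f = -4 + (-9 + (0 - 1*4))*4 = -4 + (-9 + (0 - 4))*4 = -4 + (-9 - 4)*4 = -4 - 13*4 = -4 - 52 = -56)
X = -56
(-317 + X)² = (-317 - 56)² = (-373)² = 139129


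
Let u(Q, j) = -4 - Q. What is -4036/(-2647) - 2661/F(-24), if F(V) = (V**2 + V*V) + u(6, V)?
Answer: -2434555/3022874 ≈ -0.80538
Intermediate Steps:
F(V) = -10 + 2*V**2 (F(V) = (V**2 + V*V) + (-4 - 1*6) = (V**2 + V**2) + (-4 - 6) = 2*V**2 - 10 = -10 + 2*V**2)
-4036/(-2647) - 2661/F(-24) = -4036/(-2647) - 2661/(-10 + 2*(-24)**2) = -4036*(-1/2647) - 2661/(-10 + 2*576) = 4036/2647 - 2661/(-10 + 1152) = 4036/2647 - 2661/1142 = -2434555/3022874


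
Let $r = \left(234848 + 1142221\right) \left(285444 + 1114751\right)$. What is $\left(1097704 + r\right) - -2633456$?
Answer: $1928168859615$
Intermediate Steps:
$r = 1928165128455$ ($r = 1377069 \cdot 1400195 = 1928165128455$)
$\left(1097704 + r\right) - -2633456 = \left(1097704 + 1928165128455\right) - -2633456 = 1928166226159 + 2633456 = 1928168859615$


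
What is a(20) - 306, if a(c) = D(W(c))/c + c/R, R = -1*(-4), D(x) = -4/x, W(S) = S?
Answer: -30101/100 ≈ -301.01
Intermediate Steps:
R = 4
a(c) = -4/c² + c/4 (a(c) = (-4/c)/c + c/4 = -4/c² + c*(¼) = -4/c² + c/4)
a(20) - 306 = (-4/20² + (¼)*20) - 306 = (-4*1/400 + 5) - 306 = (-1/100 + 5) - 306 = 499/100 - 306 = -30101/100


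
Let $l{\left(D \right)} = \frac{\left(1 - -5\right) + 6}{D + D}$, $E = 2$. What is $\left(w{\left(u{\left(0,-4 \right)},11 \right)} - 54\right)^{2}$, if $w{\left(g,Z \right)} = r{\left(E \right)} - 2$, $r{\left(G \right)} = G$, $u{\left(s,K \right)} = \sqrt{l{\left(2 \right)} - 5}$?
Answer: $2916$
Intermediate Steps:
$l{\left(D \right)} = \frac{6}{D}$ ($l{\left(D \right)} = \frac{\left(1 + 5\right) + 6}{2 D} = \left(6 + 6\right) \frac{1}{2 D} = 12 \frac{1}{2 D} = \frac{6}{D}$)
$u{\left(s,K \right)} = i \sqrt{2}$ ($u{\left(s,K \right)} = \sqrt{\frac{6}{2} - 5} = \sqrt{6 \cdot \frac{1}{2} - 5} = \sqrt{3 - 5} = \sqrt{-2} = i \sqrt{2}$)
$w{\left(g,Z \right)} = 0$ ($w{\left(g,Z \right)} = 2 - 2 = 0$)
$\left(w{\left(u{\left(0,-4 \right)},11 \right)} - 54\right)^{2} = \left(0 - 54\right)^{2} = \left(-54\right)^{2} = 2916$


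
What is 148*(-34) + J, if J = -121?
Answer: -5153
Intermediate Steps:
148*(-34) + J = 148*(-34) - 121 = -5032 - 121 = -5153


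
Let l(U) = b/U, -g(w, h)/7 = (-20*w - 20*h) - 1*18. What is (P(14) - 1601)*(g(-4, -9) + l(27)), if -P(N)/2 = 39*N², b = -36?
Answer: 85897454/3 ≈ 2.8632e+7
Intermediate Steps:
g(w, h) = 126 + 140*h + 140*w (g(w, h) = -7*((-20*w - 20*h) - 1*18) = -7*((-20*h - 20*w) - 18) = -7*(-18 - 20*h - 20*w) = 126 + 140*h + 140*w)
l(U) = -36/U
P(N) = -78*N²
(P(14) - 1601)*(g(-4, -9) + l(27)) = (-78*14² - 1601)*((126 + 140*(-9) + 140*(-4)) - 36/27) = (-78*196 - 1601)*((126 - 1260 - 560) - 36*1/27) = (-15288 - 1601)*(-1694 - 4/3) = -16889*(-5086/3) = 85897454/3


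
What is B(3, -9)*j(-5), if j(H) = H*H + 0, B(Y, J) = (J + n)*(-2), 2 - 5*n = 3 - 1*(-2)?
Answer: 480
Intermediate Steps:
n = -⅗ (n = ⅖ - (3 - 1*(-2))/5 = ⅖ - (3 + 2)/5 = ⅖ - ⅕*5 = ⅖ - 1 = -⅗ ≈ -0.60000)
B(Y, J) = 6/5 - 2*J (B(Y, J) = (J - ⅗)*(-2) = (-⅗ + J)*(-2) = 6/5 - 2*J)
j(H) = H² (j(H) = H² + 0 = H²)
B(3, -9)*j(-5) = (6/5 - 2*(-9))*(-5)² = (6/5 + 18)*25 = (96/5)*25 = 480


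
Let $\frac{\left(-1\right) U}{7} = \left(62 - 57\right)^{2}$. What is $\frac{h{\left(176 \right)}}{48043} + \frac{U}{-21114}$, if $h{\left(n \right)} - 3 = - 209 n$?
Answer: $- \frac{768186509}{1014379902} \approx -0.7573$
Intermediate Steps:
$U = -175$ ($U = - 7 \left(62 - 57\right)^{2} = - 7 \cdot 5^{2} = \left(-7\right) 25 = -175$)
$h{\left(n \right)} = 3 - 209 n$
$\frac{h{\left(176 \right)}}{48043} + \frac{U}{-21114} = \frac{3 - 36784}{48043} - \frac{175}{-21114} = \left(3 - 36784\right) \frac{1}{48043} - - \frac{175}{21114} = \left(-36781\right) \frac{1}{48043} + \frac{175}{21114} = - \frac{36781}{48043} + \frac{175}{21114} = - \frac{768186509}{1014379902}$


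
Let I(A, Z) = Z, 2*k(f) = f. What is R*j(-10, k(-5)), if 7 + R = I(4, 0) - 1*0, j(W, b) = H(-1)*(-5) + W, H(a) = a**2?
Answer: 105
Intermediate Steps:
k(f) = f/2
j(W, b) = -5 + W (j(W, b) = (-1)**2*(-5) + W = 1*(-5) + W = -5 + W)
R = -7 (R = -7 + (0 - 1*0) = -7 + (0 + 0) = -7 + 0 = -7)
R*j(-10, k(-5)) = -7*(-5 - 10) = -7*(-15) = 105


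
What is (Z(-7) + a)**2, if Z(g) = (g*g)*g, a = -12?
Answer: 126025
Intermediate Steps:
Z(g) = g**3 (Z(g) = g**2*g = g**3)
(Z(-7) + a)**2 = ((-7)**3 - 12)**2 = (-343 - 12)**2 = (-355)**2 = 126025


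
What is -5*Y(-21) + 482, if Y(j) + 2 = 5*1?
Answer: 467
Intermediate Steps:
Y(j) = 3 (Y(j) = -2 + 5*1 = -2 + 5 = 3)
-5*Y(-21) + 482 = -5*3 + 482 = -15 + 482 = 467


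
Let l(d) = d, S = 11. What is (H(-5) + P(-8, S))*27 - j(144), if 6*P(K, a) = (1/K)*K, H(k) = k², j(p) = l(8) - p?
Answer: 1631/2 ≈ 815.50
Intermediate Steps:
j(p) = 8 - p
P(K, a) = ⅙ (P(K, a) = ((1/K)*K)/6 = (K/K)/6 = (⅙)*1 = ⅙)
(H(-5) + P(-8, S))*27 - j(144) = ((-5)² + ⅙)*27 - (8 - 1*144) = (25 + ⅙)*27 - (8 - 144) = (151/6)*27 - 1*(-136) = 1359/2 + 136 = 1631/2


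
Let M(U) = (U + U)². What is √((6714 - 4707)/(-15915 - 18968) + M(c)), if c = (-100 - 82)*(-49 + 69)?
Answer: √64489708529087419/34883 ≈ 7280.0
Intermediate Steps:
c = -3640 (c = -182*20 = -3640)
M(U) = 4*U² (M(U) = (2*U)² = 4*U²)
√((6714 - 4707)/(-15915 - 18968) + M(c)) = √((6714 - 4707)/(-15915 - 18968) + 4*(-3640)²) = √(2007/(-34883) + 4*13249600) = √(2007*(-1/34883) + 52998400) = √(-2007/34883 + 52998400) = √(1848743185193/34883) = √64489708529087419/34883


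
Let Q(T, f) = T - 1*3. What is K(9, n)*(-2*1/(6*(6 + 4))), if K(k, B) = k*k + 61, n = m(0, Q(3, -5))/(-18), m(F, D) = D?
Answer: -71/15 ≈ -4.7333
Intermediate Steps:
Q(T, f) = -3 + T (Q(T, f) = T - 3 = -3 + T)
n = 0 (n = (-3 + 3)/(-18) = 0*(-1/18) = 0)
K(k, B) = 61 + k**2 (K(k, B) = k**2 + 61 = 61 + k**2)
K(9, n)*(-2*1/(6*(6 + 4))) = (61 + 9**2)*(-2*1/(6*(6 + 4))) = (61 + 81)*(-2/(6*10)) = 142*(-2/60) = 142*(-2*1/60) = 142*(-1/30) = -71/15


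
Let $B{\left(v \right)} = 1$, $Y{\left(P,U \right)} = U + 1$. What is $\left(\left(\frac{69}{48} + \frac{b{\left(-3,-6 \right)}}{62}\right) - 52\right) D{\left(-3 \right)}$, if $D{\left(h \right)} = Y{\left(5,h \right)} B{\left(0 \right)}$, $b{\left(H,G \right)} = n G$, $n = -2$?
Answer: $\frac{24983}{248} \approx 100.74$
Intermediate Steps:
$Y{\left(P,U \right)} = 1 + U$
$b{\left(H,G \right)} = - 2 G$
$D{\left(h \right)} = 1 + h$ ($D{\left(h \right)} = \left(1 + h\right) 1 = 1 + h$)
$\left(\left(\frac{69}{48} + \frac{b{\left(-3,-6 \right)}}{62}\right) - 52\right) D{\left(-3 \right)} = \left(\left(\frac{69}{48} + \frac{\left(-2\right) \left(-6\right)}{62}\right) - 52\right) \left(1 - 3\right) = \left(\left(69 \cdot \frac{1}{48} + 12 \cdot \frac{1}{62}\right) - 52\right) \left(-2\right) = \left(\left(\frac{23}{16} + \frac{6}{31}\right) - 52\right) \left(-2\right) = \left(\frac{809}{496} - 52\right) \left(-2\right) = \left(- \frac{24983}{496}\right) \left(-2\right) = \frac{24983}{248}$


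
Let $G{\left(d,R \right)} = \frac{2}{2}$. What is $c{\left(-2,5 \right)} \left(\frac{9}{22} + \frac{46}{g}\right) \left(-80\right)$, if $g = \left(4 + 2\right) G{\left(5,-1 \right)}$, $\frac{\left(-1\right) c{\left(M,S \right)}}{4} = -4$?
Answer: $- \frac{341120}{33} \approx -10337.0$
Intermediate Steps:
$c{\left(M,S \right)} = 16$ ($c{\left(M,S \right)} = \left(-4\right) \left(-4\right) = 16$)
$G{\left(d,R \right)} = 1$ ($G{\left(d,R \right)} = 2 \cdot \frac{1}{2} = 1$)
$g = 6$ ($g = \left(4 + 2\right) 1 = 6 \cdot 1 = 6$)
$c{\left(-2,5 \right)} \left(\frac{9}{22} + \frac{46}{g}\right) \left(-80\right) = 16 \left(\frac{9}{22} + \frac{46}{6}\right) \left(-80\right) = 16 \left(9 \cdot \frac{1}{22} + 46 \cdot \frac{1}{6}\right) \left(-80\right) = 16 \left(\frac{9}{22} + \frac{23}{3}\right) \left(-80\right) = 16 \cdot \frac{533}{66} \left(-80\right) = \frac{4264}{33} \left(-80\right) = - \frac{341120}{33}$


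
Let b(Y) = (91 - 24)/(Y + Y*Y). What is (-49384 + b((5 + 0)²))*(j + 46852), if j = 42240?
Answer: -1429905797018/325 ≈ -4.3997e+9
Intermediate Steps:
b(Y) = 67/(Y + Y²)
(-49384 + b((5 + 0)²))*(j + 46852) = (-49384 + 67/(((5 + 0)²)*(1 + (5 + 0)²)))*(42240 + 46852) = (-49384 + 67/((5²)*(1 + 5²)))*89092 = (-49384 + 67/(25*(1 + 25)))*89092 = (-49384 + 67*(1/25)/26)*89092 = (-49384 + 67*(1/25)*(1/26))*89092 = (-49384 + 67/650)*89092 = -32099533/650*89092 = -1429905797018/325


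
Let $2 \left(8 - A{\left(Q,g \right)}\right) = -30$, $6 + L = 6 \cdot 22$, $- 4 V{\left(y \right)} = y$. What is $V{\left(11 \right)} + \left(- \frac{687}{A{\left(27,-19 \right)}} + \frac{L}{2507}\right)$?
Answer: $- \frac{326605}{10028} \approx -32.569$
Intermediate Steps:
$V{\left(y \right)} = - \frac{y}{4}$
$L = 126$ ($L = -6 + 6 \cdot 22 = -6 + 132 = 126$)
$A{\left(Q,g \right)} = 23$ ($A{\left(Q,g \right)} = 8 - -15 = 8 + 15 = 23$)
$V{\left(11 \right)} + \left(- \frac{687}{A{\left(27,-19 \right)}} + \frac{L}{2507}\right) = \left(- \frac{1}{4}\right) 11 + \left(- \frac{687}{23} + \frac{126}{2507}\right) = - \frac{11}{4} + \left(\left(-687\right) \frac{1}{23} + 126 \cdot \frac{1}{2507}\right) = - \frac{11}{4} + \left(- \frac{687}{23} + \frac{126}{2507}\right) = - \frac{11}{4} - \frac{74757}{2507} = - \frac{326605}{10028}$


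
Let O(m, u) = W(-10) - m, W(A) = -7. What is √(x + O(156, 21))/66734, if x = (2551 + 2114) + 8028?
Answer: √12530/66734 ≈ 0.0016774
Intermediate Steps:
x = 12693 (x = 4665 + 8028 = 12693)
O(m, u) = -7 - m
√(x + O(156, 21))/66734 = √(12693 + (-7 - 1*156))/66734 = √(12693 + (-7 - 156))*(1/66734) = √(12693 - 163)*(1/66734) = √12530*(1/66734) = √12530/66734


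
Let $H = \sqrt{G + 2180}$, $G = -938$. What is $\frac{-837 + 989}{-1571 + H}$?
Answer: $- \frac{238792}{2466799} - \frac{456 \sqrt{138}}{2466799} \approx -0.098974$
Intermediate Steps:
$H = 3 \sqrt{138}$ ($H = \sqrt{-938 + 2180} = \sqrt{1242} = 3 \sqrt{138} \approx 35.242$)
$\frac{-837 + 989}{-1571 + H} = \frac{-837 + 989}{-1571 + 3 \sqrt{138}} = \frac{152}{-1571 + 3 \sqrt{138}}$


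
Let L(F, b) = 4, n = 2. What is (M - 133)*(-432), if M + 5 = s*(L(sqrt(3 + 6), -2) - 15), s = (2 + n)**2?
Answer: 135648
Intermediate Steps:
s = 16 (s = (2 + 2)**2 = 4**2 = 16)
M = -181 (M = -5 + 16*(4 - 15) = -5 + 16*(-11) = -5 - 176 = -181)
(M - 133)*(-432) = (-181 - 133)*(-432) = -314*(-432) = 135648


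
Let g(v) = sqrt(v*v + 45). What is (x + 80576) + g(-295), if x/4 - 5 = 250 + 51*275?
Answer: 137696 + sqrt(87070) ≈ 1.3799e+5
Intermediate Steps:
x = 57120 (x = 20 + 4*(250 + 51*275) = 20 + 4*(250 + 14025) = 20 + 4*14275 = 20 + 57100 = 57120)
g(v) = sqrt(45 + v**2) (g(v) = sqrt(v**2 + 45) = sqrt(45 + v**2))
(x + 80576) + g(-295) = (57120 + 80576) + sqrt(45 + (-295)**2) = 137696 + sqrt(45 + 87025) = 137696 + sqrt(87070)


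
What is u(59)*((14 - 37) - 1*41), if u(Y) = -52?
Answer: 3328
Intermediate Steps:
u(59)*((14 - 37) - 1*41) = -52*((14 - 37) - 1*41) = -52*(-23 - 41) = -52*(-64) = 3328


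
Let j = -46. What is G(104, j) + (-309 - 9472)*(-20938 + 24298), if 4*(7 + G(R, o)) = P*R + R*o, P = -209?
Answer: -32870797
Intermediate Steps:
G(R, o) = -7 - 209*R/4 + R*o/4 (G(R, o) = -7 + (-209*R + R*o)/4 = -7 + (-209*R/4 + R*o/4) = -7 - 209*R/4 + R*o/4)
G(104, j) + (-309 - 9472)*(-20938 + 24298) = (-7 - 209/4*104 + (1/4)*104*(-46)) + (-309 - 9472)*(-20938 + 24298) = (-7 - 5434 - 1196) - 9781*3360 = -6637 - 32864160 = -32870797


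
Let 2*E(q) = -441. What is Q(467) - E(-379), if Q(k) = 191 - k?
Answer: -111/2 ≈ -55.500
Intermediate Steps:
E(q) = -441/2 (E(q) = (½)*(-441) = -441/2)
Q(467) - E(-379) = (191 - 1*467) - 1*(-441/2) = (191 - 467) + 441/2 = -276 + 441/2 = -111/2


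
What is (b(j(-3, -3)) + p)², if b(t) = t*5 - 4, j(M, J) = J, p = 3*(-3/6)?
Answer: 1681/4 ≈ 420.25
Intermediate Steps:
p = -3/2 (p = 3*(-3*⅙) = 3*(-½) = -3/2 ≈ -1.5000)
b(t) = -4 + 5*t (b(t) = 5*t - 4 = -4 + 5*t)
(b(j(-3, -3)) + p)² = ((-4 + 5*(-3)) - 3/2)² = ((-4 - 15) - 3/2)² = (-19 - 3/2)² = (-41/2)² = 1681/4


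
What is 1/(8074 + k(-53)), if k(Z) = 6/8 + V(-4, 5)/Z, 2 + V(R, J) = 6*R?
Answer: 212/1711951 ≈ 0.00012384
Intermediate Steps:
V(R, J) = -2 + 6*R
k(Z) = ¾ - 26/Z (k(Z) = 6/8 + (-2 + 6*(-4))/Z = 6*(⅛) + (-2 - 24)/Z = ¾ - 26/Z)
1/(8074 + k(-53)) = 1/(8074 + (¾ - 26/(-53))) = 1/(8074 + (¾ - 26*(-1/53))) = 1/(8074 + (¾ + 26/53)) = 1/(8074 + 263/212) = 1/(1711951/212) = 212/1711951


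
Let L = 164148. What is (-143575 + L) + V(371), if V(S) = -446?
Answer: 20127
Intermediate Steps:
(-143575 + L) + V(371) = (-143575 + 164148) - 446 = 20573 - 446 = 20127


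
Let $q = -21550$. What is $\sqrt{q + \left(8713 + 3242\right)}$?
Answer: $i \sqrt{9595} \approx 97.954 i$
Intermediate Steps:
$\sqrt{q + \left(8713 + 3242\right)} = \sqrt{-21550 + \left(8713 + 3242\right)} = \sqrt{-21550 + 11955} = \sqrt{-9595} = i \sqrt{9595}$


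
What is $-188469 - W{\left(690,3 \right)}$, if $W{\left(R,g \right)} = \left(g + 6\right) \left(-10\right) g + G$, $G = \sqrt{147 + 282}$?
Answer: $-188199 - \sqrt{429} \approx -1.8822 \cdot 10^{5}$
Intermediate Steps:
$G = \sqrt{429} \approx 20.712$
$W{\left(R,g \right)} = \sqrt{429} + g \left(-60 - 10 g\right)$ ($W{\left(R,g \right)} = \left(g + 6\right) \left(-10\right) g + \sqrt{429} = \left(6 + g\right) \left(-10\right) g + \sqrt{429} = \left(-60 - 10 g\right) g + \sqrt{429} = g \left(-60 - 10 g\right) + \sqrt{429} = \sqrt{429} + g \left(-60 - 10 g\right)$)
$-188469 - W{\left(690,3 \right)} = -188469 - \left(\sqrt{429} - 180 - 10 \cdot 3^{2}\right) = -188469 - \left(\sqrt{429} - 180 - 90\right) = -188469 - \left(-270 + \sqrt{429}\right) = -188469 + \left(270 - \sqrt{429}\right) = -188199 - \sqrt{429}$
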